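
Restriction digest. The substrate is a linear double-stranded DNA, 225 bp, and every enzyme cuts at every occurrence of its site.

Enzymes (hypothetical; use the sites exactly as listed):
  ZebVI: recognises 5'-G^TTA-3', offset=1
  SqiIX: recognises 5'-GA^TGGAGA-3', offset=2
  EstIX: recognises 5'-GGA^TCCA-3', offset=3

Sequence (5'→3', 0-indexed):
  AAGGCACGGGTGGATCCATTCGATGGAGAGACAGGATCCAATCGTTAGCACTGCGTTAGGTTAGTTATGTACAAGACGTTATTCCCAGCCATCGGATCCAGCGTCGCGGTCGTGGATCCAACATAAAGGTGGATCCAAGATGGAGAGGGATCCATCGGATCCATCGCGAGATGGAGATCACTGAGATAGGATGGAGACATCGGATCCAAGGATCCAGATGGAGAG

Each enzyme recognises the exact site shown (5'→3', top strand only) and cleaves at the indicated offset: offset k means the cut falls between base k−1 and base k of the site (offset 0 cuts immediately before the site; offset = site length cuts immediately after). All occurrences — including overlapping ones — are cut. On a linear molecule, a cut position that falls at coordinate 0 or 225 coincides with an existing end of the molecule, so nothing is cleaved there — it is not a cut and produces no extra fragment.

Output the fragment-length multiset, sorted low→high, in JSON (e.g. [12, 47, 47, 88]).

[4,5,6,7,7,8,8,9,9,10,11,12,13,13,14,14,17,18,20,20]

Scan for sites:
  ZebVI (GTTA, off=1): starts [43, 54, 59, 63, 77] → cuts [44, 55, 60, 64, 78]
  SqiIX (GATGGAGA, off=2): starts [21, 138, 169, 189, 216] → cuts [23, 140, 171, 191, 218]
  EstIX (GGATCCA, off=3): starts [11, 33, 93, 113, 130, 147, 156, 201, 209] → cuts [14, 36, 96, 116, 133, 150, 159, 204, 212]

Pooled cuts: [14, 23, 36, 44, 55, 60, 64, 78, 96, 116, 133, 140, 150, 159, 171, 191, 204, 212, 218]

Fragments:
  [0,14): 14 bp
  [14,23): 9 bp
  [23,36): 13 bp
  [36,44): 8 bp
  [44,55): 11 bp
  [55,60): 5 bp
  [60,64): 4 bp
  [64,78): 14 bp
  [78,96): 18 bp
  [96,116): 20 bp
  [116,133): 17 bp
  [133,140): 7 bp
  [140,150): 10 bp
  [150,159): 9 bp
  [159,171): 12 bp
  [171,191): 20 bp
  [191,204): 13 bp
  [204,212): 8 bp
  [212,218): 6 bp
  [218,225): 7 bp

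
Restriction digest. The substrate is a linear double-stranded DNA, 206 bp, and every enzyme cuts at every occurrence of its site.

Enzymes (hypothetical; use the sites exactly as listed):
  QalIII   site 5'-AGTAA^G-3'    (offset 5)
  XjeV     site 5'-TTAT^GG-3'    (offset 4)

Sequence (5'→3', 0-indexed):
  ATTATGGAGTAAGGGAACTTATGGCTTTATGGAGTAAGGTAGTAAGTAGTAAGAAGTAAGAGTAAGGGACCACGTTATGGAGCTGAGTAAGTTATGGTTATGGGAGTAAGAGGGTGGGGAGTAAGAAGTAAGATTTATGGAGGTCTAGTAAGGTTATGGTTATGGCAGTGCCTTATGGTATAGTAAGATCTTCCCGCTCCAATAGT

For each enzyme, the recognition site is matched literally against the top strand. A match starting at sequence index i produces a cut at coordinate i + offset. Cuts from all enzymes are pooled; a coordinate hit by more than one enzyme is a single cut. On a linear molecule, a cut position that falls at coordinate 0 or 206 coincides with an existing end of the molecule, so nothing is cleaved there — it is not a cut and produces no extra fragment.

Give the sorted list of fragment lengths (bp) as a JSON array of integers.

[5,5,6,6,6,6,7,7,7,7,7,7,8,8,8,10,10,12,13,13,13,15,20]

Site scan:
  QalIII (AGTAAG, off=5): starts [7, 32, 40, 47, 54, 60, 85, 104, 119, 126, 146, 181] → cuts [12, 37, 45, 52, 59, 65, 90, 109, 124, 131, 151, 186]
  XjeV (TTATGG, off=4): starts [1, 18, 26, 74, 91, 97, 134, 153, 159, 172] → cuts [5, 22, 30, 78, 95, 101, 138, 157, 163, 176]

All cut coordinates (distinct, sorted): [5, 12, 22, 30, 37, 45, 52, 59, 65, 78, 90, 95, 101, 109, 124, 131, 138, 151, 157, 163, 176, 186]

Fragment lengths:
  [0,5): 5 bp
  [5,12): 7 bp
  [12,22): 10 bp
  [22,30): 8 bp
  [30,37): 7 bp
  [37,45): 8 bp
  [45,52): 7 bp
  [52,59): 7 bp
  [59,65): 6 bp
  [65,78): 13 bp
  [78,90): 12 bp
  [90,95): 5 bp
  [95,101): 6 bp
  [101,109): 8 bp
  [109,124): 15 bp
  [124,131): 7 bp
  [131,138): 7 bp
  [138,151): 13 bp
  [151,157): 6 bp
  [157,163): 6 bp
  [163,176): 13 bp
  [176,186): 10 bp
  [186,206): 20 bp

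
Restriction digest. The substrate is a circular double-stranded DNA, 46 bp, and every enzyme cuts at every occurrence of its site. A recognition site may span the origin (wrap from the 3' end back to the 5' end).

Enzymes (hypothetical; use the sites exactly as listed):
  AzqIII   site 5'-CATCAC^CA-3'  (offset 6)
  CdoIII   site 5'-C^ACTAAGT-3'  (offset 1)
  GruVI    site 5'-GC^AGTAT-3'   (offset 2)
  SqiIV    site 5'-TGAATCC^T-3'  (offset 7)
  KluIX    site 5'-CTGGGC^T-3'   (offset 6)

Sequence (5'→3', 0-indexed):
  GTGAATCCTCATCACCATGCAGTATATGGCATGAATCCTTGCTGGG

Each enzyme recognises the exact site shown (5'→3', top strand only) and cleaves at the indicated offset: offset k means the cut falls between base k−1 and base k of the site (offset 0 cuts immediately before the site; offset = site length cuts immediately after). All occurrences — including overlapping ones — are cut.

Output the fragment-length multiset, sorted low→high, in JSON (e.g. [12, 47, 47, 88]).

Per-enzyme occurrences:
  AzqIII CATCACCA/6: at [9] ⇒ [15]
  CdoIII (CACTAAGT, off=1): no sites
  GruVI GCAGTAT/2: at [18] ⇒ [20]
  SqiIV TGAATCCT/7: at [1, 31] ⇒ [8, 38]
  KluIX (CTGGGCT, off=6): no sites

Pooled cuts: [8, 15, 20, 38]

Fragment lengths:
  8→15: 7 bp
  15→20: 5 bp
  20→38: 18 bp
  38→8 (wrap): 46-38+8 = 16 bp

[5,7,16,18]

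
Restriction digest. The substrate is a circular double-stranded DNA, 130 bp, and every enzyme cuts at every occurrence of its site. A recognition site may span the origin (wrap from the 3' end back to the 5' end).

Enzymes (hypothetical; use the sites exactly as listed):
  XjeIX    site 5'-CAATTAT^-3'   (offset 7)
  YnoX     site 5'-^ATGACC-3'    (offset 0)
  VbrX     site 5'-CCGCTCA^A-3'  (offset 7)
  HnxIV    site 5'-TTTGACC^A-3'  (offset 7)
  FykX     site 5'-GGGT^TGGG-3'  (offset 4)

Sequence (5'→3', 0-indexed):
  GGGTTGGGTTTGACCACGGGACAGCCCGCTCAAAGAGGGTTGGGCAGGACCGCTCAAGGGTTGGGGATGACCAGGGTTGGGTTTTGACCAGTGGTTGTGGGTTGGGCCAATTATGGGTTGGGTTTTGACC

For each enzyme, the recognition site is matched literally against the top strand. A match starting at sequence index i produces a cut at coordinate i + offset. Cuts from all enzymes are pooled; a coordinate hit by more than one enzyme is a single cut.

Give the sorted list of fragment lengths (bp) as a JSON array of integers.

Per-enzyme occurrences:
  XjeIX (CAATTAT, off=7): starts [107] → cuts [114]
  YnoX (ATGACC, off=0): starts [66] → cuts [66]
  VbrX (CCGCTCAA, off=7): starts [25, 49] → cuts [32, 56]
  HnxIV (TTTGACCA, off=7): starts [8, 82] → cuts [15, 89]
  FykX (GGGTTGGG, off=4): starts [0, 36, 57, 73, 98, 114] → cuts [4, 40, 61, 77, 102, 118]

Pooled cuts: [4, 15, 32, 40, 56, 61, 66, 77, 89, 102, 114, 118]

Fragments:
  4→15: 11 bp
  15→32: 17 bp
  32→40: 8 bp
  40→56: 16 bp
  56→61: 5 bp
  61→66: 5 bp
  66→77: 11 bp
  77→89: 12 bp
  89→102: 13 bp
  102→114: 12 bp
  114→118: 4 bp
  118→4 (wrap): 130-118+4 = 16 bp

[4,5,5,8,11,11,12,12,13,16,16,17]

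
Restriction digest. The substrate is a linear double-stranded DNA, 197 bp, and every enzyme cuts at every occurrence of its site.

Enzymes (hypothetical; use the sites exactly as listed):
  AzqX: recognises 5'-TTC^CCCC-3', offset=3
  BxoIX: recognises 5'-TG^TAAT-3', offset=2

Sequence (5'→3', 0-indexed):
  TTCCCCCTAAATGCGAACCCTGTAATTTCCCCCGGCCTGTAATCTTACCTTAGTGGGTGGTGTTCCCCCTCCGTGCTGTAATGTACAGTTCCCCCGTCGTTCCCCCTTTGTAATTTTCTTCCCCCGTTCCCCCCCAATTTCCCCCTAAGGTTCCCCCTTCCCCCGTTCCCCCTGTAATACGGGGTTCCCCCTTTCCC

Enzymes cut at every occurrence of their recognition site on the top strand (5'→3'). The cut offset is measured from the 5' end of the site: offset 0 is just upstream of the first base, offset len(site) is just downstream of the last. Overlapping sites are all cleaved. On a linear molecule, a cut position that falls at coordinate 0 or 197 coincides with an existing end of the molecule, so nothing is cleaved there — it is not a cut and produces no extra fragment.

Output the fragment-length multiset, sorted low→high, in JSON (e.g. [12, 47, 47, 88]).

[3,6,7,7,8,8,8,10,10,11,11,12,12,13,13,13,19,26]

Site scan:
  AzqX (TTCCCCC, off=3): starts [0, 26, 62, 88, 99, 118, 126, 138, 150, 157, 165, 184] → cuts [3, 29, 65, 91, 102, 121, 129, 141, 153, 160, 168, 187]
  BxoIX (TGTAAT, off=2): starts [20, 37, 76, 108, 172] → cuts [22, 39, 78, 110, 174]

All cut coordinates (distinct, sorted): [3, 22, 29, 39, 65, 78, 91, 102, 110, 121, 129, 141, 153, 160, 168, 174, 187]

Fragments:
  [0,3): 3 bp
  [3,22): 19 bp
  [22,29): 7 bp
  [29,39): 10 bp
  [39,65): 26 bp
  [65,78): 13 bp
  [78,91): 13 bp
  [91,102): 11 bp
  [102,110): 8 bp
  [110,121): 11 bp
  [121,129): 8 bp
  [129,141): 12 bp
  [141,153): 12 bp
  [153,160): 7 bp
  [160,168): 8 bp
  [168,174): 6 bp
  [174,187): 13 bp
  [187,197): 10 bp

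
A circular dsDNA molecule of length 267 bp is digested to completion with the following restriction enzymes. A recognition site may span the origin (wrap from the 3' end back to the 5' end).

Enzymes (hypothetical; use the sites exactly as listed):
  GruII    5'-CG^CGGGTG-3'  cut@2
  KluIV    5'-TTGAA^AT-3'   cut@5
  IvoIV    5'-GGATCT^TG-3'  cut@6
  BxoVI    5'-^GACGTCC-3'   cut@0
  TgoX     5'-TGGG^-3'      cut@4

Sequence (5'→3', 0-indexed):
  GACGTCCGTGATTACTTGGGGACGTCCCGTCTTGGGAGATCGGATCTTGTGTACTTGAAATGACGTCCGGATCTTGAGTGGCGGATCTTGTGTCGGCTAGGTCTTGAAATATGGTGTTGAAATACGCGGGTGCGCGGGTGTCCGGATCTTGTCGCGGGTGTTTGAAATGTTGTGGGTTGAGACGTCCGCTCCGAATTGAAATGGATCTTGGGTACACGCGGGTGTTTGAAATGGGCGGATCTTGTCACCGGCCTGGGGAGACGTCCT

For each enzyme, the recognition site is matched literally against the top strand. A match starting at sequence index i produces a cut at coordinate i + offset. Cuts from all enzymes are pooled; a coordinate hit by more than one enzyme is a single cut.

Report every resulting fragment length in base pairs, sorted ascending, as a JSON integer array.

Scan for sites:
  GruII CGCGGGTG/2: at [124, 132, 152, 216] ⇒ [126, 134, 154, 218]
  KluIV TTGAAAT/5: at [54, 103, 116, 161, 195, 225] ⇒ [59, 108, 121, 166, 200, 230]
  IvoIV GGATCTTG/6: at [41, 68, 82, 143, 202, 236] ⇒ [47, 74, 88, 149, 208, 242]
  BxoVI GACGTCC/0: at [0, 20, 61, 180, 259] ⇒ [0, 20, 61, 180, 259]
  TgoX TGGG/4: at [16, 32, 172, 208, 231, 253] ⇒ [20, 36, 176, 212, 235, 257]

All cut coordinates (distinct, sorted): [0, 20, 36, 47, 59, 61, 74, 88, 108, 121, 126, 134, 149, 154, 166, 176, 180, 200, 208, 212, 218, 230, 235, 242, 257, 259]

Fragments:
  0→20: 20 bp
  20→36: 16 bp
  36→47: 11 bp
  47→59: 12 bp
  59→61: 2 bp
  61→74: 13 bp
  74→88: 14 bp
  88→108: 20 bp
  108→121: 13 bp
  121→126: 5 bp
  126→134: 8 bp
  134→149: 15 bp
  149→154: 5 bp
  154→166: 12 bp
  166→176: 10 bp
  176→180: 4 bp
  180→200: 20 bp
  200→208: 8 bp
  208→212: 4 bp
  212→218: 6 bp
  218→230: 12 bp
  230→235: 5 bp
  235→242: 7 bp
  242→257: 15 bp
  257→259: 2 bp
  259→0 (wrap): 267-259+0 = 8 bp

[2,2,4,4,5,5,5,6,7,8,8,8,10,11,12,12,12,13,13,14,15,15,16,20,20,20]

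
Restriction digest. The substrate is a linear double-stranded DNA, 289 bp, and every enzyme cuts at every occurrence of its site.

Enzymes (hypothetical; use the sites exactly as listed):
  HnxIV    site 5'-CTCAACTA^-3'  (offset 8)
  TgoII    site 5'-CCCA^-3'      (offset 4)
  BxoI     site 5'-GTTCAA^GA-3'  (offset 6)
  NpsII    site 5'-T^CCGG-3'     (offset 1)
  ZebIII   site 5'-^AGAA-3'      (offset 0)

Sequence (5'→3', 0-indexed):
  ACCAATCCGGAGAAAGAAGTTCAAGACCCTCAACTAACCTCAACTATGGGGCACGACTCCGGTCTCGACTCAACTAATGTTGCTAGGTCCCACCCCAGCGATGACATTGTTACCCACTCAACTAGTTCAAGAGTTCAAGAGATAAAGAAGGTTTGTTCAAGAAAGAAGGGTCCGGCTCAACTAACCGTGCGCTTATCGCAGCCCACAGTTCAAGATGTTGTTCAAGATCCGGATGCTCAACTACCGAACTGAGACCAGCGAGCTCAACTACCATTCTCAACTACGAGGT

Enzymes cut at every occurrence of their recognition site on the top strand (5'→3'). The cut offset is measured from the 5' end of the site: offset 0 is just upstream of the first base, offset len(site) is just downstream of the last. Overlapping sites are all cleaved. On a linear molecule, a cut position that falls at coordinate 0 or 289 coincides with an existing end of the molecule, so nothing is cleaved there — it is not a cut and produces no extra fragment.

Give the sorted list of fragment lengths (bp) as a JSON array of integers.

Scan for sites:
  HnxIV CTCAACTA/8: at [28, 38, 68, 116, 175, 235, 262, 275] ⇒ [36, 46, 76, 124, 183, 243, 270, 283]
  TgoII CCCA/4: at [88, 93, 112, 201] ⇒ [92, 97, 116, 205]
  BxoI GTTCAAGA/6: at [18, 124, 132, 154, 207, 219] ⇒ [24, 130, 138, 160, 213, 225]
  NpsII TCCGG/1: at [5, 57, 170, 227] ⇒ [6, 58, 171, 228]
  ZebIII AGAA/0: at [10, 14, 145, 159, 163] ⇒ [10, 14, 145, 159, 163]

Pooled cuts: [6, 10, 14, 24, 36, 46, 58, 76, 92, 97, 116, 124, 130, 138, 145, 159, 160, 163, 171, 183, 205, 213, 225, 228, 243, 270, 283]

Fragment lengths:
  [0,6): 6 bp
  [6,10): 4 bp
  [10,14): 4 bp
  [14,24): 10 bp
  [24,36): 12 bp
  [36,46): 10 bp
  [46,58): 12 bp
  [58,76): 18 bp
  [76,92): 16 bp
  [92,97): 5 bp
  [97,116): 19 bp
  [116,124): 8 bp
  [124,130): 6 bp
  [130,138): 8 bp
  [138,145): 7 bp
  [145,159): 14 bp
  [159,160): 1 bp
  [160,163): 3 bp
  [163,171): 8 bp
  [171,183): 12 bp
  [183,205): 22 bp
  [205,213): 8 bp
  [213,225): 12 bp
  [225,228): 3 bp
  [228,243): 15 bp
  [243,270): 27 bp
  [270,283): 13 bp
  [283,289): 6 bp

[1,3,3,4,4,5,6,6,6,7,8,8,8,8,10,10,12,12,12,12,13,14,15,16,18,19,22,27]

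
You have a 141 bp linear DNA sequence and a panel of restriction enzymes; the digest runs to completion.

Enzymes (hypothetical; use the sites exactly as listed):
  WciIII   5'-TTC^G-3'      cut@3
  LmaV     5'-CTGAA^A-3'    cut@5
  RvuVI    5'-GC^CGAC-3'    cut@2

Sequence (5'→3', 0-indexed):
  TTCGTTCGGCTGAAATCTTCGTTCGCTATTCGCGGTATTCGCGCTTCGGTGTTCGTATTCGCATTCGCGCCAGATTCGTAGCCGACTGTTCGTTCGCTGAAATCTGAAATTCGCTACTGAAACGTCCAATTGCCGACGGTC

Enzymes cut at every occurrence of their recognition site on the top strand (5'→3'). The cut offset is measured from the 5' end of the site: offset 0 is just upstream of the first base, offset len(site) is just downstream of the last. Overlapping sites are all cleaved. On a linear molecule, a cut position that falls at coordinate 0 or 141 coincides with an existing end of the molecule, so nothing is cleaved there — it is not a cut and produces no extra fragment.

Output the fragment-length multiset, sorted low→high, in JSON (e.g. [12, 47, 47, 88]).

[3,4,4,4,4,5,6,6,6,6,7,7,7,7,7,8,9,9,9,11,12]

Site scan:
  WciIII TTCG/3: at [0, 4, 17, 21, 28, 37, 44, 51, 57, 63, 74, 88, 92, 109] ⇒ [3, 7, 20, 24, 31, 40, 47, 54, 60, 66, 77, 91, 95, 112]
  LmaV CTGAAA/5: at [9, 96, 103, 116] ⇒ [14, 101, 108, 121]
  RvuVI GCCGAC/2: at [80, 131] ⇒ [82, 133]

Pooled cuts: [3, 7, 14, 20, 24, 31, 40, 47, 54, 60, 66, 77, 82, 91, 95, 101, 108, 112, 121, 133]

Fragment lengths:
  [0,3): 3 bp
  [3,7): 4 bp
  [7,14): 7 bp
  [14,20): 6 bp
  [20,24): 4 bp
  [24,31): 7 bp
  [31,40): 9 bp
  [40,47): 7 bp
  [47,54): 7 bp
  [54,60): 6 bp
  [60,66): 6 bp
  [66,77): 11 bp
  [77,82): 5 bp
  [82,91): 9 bp
  [91,95): 4 bp
  [95,101): 6 bp
  [101,108): 7 bp
  [108,112): 4 bp
  [112,121): 9 bp
  [121,133): 12 bp
  [133,141): 8 bp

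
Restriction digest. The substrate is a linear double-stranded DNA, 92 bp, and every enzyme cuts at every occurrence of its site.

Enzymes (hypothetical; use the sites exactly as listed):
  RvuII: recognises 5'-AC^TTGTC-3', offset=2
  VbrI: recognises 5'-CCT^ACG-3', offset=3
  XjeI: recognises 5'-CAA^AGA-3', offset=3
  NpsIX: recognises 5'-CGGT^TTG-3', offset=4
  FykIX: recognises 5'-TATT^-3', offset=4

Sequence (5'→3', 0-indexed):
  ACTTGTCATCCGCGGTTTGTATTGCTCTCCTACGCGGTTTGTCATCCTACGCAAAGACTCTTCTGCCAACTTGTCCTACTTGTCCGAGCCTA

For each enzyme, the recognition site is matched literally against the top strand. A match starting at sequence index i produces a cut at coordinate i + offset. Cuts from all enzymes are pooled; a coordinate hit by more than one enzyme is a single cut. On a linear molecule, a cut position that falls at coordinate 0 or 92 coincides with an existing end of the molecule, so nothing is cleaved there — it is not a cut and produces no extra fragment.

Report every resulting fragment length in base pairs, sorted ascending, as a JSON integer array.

[2,6,7,7,8,9,10,13,14,16]

Site scan:
  RvuII (ACTTGTC, off=2): starts [0, 68, 77] → cuts [2, 70, 79]
  VbrI (CCTACG, off=3): starts [28, 45] → cuts [31, 48]
  XjeI (CAAAGA, off=3): starts [51] → cuts [54]
  NpsIX (CGGTTTG, off=4): starts [12, 34] → cuts [16, 38]
  FykIX (TATT, off=4): starts [19] → cuts [23]

All cut coordinates (distinct, sorted): [2, 16, 23, 31, 38, 48, 54, 70, 79]

Fragment lengths:
  [0,2): 2 bp
  [2,16): 14 bp
  [16,23): 7 bp
  [23,31): 8 bp
  [31,38): 7 bp
  [38,48): 10 bp
  [48,54): 6 bp
  [54,70): 16 bp
  [70,79): 9 bp
  [79,92): 13 bp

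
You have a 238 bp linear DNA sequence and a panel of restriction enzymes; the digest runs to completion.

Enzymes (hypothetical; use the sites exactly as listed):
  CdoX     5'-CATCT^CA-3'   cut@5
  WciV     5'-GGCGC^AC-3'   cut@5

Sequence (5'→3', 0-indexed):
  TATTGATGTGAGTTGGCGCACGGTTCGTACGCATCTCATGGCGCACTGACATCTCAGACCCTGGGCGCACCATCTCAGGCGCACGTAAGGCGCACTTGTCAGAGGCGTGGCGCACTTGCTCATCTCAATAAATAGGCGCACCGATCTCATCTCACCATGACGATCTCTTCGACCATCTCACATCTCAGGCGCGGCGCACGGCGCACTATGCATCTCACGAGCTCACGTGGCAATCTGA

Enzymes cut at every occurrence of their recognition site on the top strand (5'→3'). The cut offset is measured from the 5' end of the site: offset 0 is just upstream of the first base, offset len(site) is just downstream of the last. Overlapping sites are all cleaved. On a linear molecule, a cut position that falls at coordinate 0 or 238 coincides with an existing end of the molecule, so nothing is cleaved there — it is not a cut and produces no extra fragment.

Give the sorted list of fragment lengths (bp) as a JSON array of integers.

[7,7,7,7,8,10,11,11,12,12,13,14,14,17,19,20,23,26]

Per-enzyme occurrences:
  CdoX CATCTCA/5: at [31, 49, 70, 120, 147, 173, 180, 210] ⇒ [36, 54, 75, 125, 152, 178, 185, 215]
  WciV GGCGCAC/5: at [14, 39, 63, 77, 88, 108, 134, 192, 199] ⇒ [19, 44, 68, 82, 93, 113, 139, 197, 204]

Pooled cuts: [19, 36, 44, 54, 68, 75, 82, 93, 113, 125, 139, 152, 178, 185, 197, 204, 215]

Fragments:
  [0,19): 19 bp
  [19,36): 17 bp
  [36,44): 8 bp
  [44,54): 10 bp
  [54,68): 14 bp
  [68,75): 7 bp
  [75,82): 7 bp
  [82,93): 11 bp
  [93,113): 20 bp
  [113,125): 12 bp
  [125,139): 14 bp
  [139,152): 13 bp
  [152,178): 26 bp
  [178,185): 7 bp
  [185,197): 12 bp
  [197,204): 7 bp
  [204,215): 11 bp
  [215,238): 23 bp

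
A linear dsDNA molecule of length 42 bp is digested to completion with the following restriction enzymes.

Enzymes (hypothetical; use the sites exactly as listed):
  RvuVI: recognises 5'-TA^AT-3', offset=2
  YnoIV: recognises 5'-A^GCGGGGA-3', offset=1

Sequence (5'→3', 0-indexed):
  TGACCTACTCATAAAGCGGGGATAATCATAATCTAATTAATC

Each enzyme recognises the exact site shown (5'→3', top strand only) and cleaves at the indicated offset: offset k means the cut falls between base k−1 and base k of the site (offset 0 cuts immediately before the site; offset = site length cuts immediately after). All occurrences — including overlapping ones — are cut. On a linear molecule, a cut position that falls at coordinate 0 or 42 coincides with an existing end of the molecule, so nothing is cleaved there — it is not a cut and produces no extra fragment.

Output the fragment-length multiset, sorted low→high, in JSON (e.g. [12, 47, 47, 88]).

Site scan:
  RvuVI TAAT/2: at [22, 28, 33, 37] ⇒ [24, 30, 35, 39]
  YnoIV AGCGGGGA/1: at [14] ⇒ [15]

All cut coordinates (distinct, sorted): [15, 24, 30, 35, 39]

Fragment lengths:
  [0,15): 15 bp
  [15,24): 9 bp
  [24,30): 6 bp
  [30,35): 5 bp
  [35,39): 4 bp
  [39,42): 3 bp

[3,4,5,6,9,15]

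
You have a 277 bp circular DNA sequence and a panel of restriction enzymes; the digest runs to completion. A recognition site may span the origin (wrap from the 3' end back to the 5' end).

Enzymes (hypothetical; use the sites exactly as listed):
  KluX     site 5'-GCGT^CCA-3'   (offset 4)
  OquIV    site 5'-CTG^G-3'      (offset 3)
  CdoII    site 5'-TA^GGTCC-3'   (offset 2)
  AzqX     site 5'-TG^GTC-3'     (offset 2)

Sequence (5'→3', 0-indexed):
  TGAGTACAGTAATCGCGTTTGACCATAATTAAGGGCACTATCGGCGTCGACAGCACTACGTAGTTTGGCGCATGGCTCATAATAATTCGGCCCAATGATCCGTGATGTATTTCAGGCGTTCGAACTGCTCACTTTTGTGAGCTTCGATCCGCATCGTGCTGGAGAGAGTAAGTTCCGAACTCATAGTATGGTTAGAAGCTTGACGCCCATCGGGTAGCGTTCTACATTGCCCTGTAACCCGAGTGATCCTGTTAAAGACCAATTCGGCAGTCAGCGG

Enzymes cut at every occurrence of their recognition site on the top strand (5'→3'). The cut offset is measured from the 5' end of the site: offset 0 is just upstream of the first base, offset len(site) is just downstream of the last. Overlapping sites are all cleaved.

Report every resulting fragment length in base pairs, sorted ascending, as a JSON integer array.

Per-enzyme occurrences:
  KluX (GCGTCCA, off=4): no sites
  OquIV CTGG/3: at [158] ⇒ [161]
  CdoII (TAGGTCC, off=2): no sites
  AzqX (TGGTC, off=2): no sites

Pooled cuts: [161]

Fragments:
  161→161 (wrap): 277-161+161 = 277 bp

[277]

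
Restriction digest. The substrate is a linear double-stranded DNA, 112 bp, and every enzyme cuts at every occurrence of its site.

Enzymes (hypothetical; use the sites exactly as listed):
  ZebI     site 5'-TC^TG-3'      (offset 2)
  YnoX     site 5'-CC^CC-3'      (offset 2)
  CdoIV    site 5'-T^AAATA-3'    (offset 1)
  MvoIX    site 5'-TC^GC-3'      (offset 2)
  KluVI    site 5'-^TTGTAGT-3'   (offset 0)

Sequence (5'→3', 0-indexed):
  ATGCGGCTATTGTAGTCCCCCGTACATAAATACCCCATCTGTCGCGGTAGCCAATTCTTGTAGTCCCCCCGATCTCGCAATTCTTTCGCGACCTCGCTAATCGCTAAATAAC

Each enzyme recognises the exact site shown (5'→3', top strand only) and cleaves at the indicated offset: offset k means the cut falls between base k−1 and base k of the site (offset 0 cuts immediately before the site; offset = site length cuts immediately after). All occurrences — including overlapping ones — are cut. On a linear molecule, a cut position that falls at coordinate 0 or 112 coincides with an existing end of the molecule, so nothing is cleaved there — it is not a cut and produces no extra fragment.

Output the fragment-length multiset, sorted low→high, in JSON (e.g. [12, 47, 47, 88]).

[1,1,1,3,4,5,7,7,7,8,8,8,9,9,9,11,14]

Scan for sites:
  ZebI TCTG/2: at [37] ⇒ [39]
  YnoX CCCC/2: at [16, 17, 32, 64, 65, 66] ⇒ [18, 19, 34, 66, 67, 68]
  CdoIV TAAATA/1: at [26, 104] ⇒ [27, 105]
  MvoIX TCGC/2: at [41, 74, 85, 93, 100] ⇒ [43, 76, 87, 95, 102]
  KluVI TTGTAGT/0: at [9, 57] ⇒ [9, 57]

All cut coordinates (distinct, sorted): [9, 18, 19, 27, 34, 39, 43, 57, 66, 67, 68, 76, 87, 95, 102, 105]

Fragments:
  [0,9): 9 bp
  [9,18): 9 bp
  [18,19): 1 bp
  [19,27): 8 bp
  [27,34): 7 bp
  [34,39): 5 bp
  [39,43): 4 bp
  [43,57): 14 bp
  [57,66): 9 bp
  [66,67): 1 bp
  [67,68): 1 bp
  [68,76): 8 bp
  [76,87): 11 bp
  [87,95): 8 bp
  [95,102): 7 bp
  [102,105): 3 bp
  [105,112): 7 bp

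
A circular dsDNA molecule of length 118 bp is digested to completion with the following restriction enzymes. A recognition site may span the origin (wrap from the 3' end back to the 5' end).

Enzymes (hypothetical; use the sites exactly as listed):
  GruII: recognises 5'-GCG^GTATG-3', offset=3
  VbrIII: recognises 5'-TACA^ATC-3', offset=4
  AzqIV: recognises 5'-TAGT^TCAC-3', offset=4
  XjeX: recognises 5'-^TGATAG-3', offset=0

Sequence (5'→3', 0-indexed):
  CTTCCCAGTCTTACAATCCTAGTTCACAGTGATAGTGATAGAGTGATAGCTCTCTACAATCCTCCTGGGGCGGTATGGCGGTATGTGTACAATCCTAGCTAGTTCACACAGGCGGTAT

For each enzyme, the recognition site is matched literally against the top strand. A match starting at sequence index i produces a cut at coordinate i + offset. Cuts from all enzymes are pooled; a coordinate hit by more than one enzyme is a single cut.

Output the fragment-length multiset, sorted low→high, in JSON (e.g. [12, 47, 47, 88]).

Per-enzyme occurrences:
  GruII GCGGTATG/3: at [69, 77] ⇒ [72, 80]
  VbrIII TACAATC/4: at [11, 54, 87] ⇒ [15, 58, 91]
  AzqIV TAGTTCAC/4: at [19, 99] ⇒ [23, 103]
  XjeX TGATAG/0: at [29, 35, 43] ⇒ [29, 35, 43]

All cut coordinates (distinct, sorted): [15, 23, 29, 35, 43, 58, 72, 80, 91, 103]

Fragment lengths:
  15→23: 8 bp
  23→29: 6 bp
  29→35: 6 bp
  35→43: 8 bp
  43→58: 15 bp
  58→72: 14 bp
  72→80: 8 bp
  80→91: 11 bp
  91→103: 12 bp
  103→15 (wrap): 118-103+15 = 30 bp

[6,6,8,8,8,11,12,14,15,30]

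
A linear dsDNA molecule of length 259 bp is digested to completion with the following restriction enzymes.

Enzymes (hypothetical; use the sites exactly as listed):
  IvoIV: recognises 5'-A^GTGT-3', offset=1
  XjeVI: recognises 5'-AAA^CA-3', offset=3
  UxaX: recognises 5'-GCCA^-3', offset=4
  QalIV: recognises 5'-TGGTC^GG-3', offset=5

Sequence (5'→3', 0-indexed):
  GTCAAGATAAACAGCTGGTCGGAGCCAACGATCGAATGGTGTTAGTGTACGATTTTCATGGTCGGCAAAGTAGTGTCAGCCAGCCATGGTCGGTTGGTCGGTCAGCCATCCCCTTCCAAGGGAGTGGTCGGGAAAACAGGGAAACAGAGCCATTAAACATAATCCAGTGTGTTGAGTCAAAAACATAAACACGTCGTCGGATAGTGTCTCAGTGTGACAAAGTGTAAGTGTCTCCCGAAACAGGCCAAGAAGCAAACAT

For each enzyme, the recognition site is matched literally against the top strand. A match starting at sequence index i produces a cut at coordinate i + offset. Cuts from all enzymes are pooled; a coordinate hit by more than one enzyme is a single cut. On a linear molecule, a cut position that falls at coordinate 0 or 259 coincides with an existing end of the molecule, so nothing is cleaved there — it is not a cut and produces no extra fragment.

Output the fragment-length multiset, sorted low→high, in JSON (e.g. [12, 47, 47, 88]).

Site scan:
  IvoIV AGTGT/1: at [43, 71, 165, 202, 210, 220, 226] ⇒ [44, 72, 166, 203, 211, 221, 227]
  XjeVI AAACA/3: at [8, 133, 141, 154, 180, 186, 237, 253] ⇒ [11, 136, 144, 157, 183, 189, 240, 256]
  UxaX GCCA/4: at [23, 78, 82, 104, 148, 243] ⇒ [27, 82, 86, 108, 152, 247]
  QalIV TGGTCGG/5: at [15, 58, 86, 94, 124] ⇒ [20, 63, 91, 99, 129]

Pooled cuts: [11, 20, 27, 44, 63, 72, 82, 86, 91, 99, 108, 129, 136, 144, 152, 157, 166, 183, 189, 203, 211, 221, 227, 240, 247, 256]

Fragments:
  [0,11): 11 bp
  [11,20): 9 bp
  [20,27): 7 bp
  [27,44): 17 bp
  [44,63): 19 bp
  [63,72): 9 bp
  [72,82): 10 bp
  [82,86): 4 bp
  [86,91): 5 bp
  [91,99): 8 bp
  [99,108): 9 bp
  [108,129): 21 bp
  [129,136): 7 bp
  [136,144): 8 bp
  [144,152): 8 bp
  [152,157): 5 bp
  [157,166): 9 bp
  [166,183): 17 bp
  [183,189): 6 bp
  [189,203): 14 bp
  [203,211): 8 bp
  [211,221): 10 bp
  [221,227): 6 bp
  [227,240): 13 bp
  [240,247): 7 bp
  [247,256): 9 bp
  [256,259): 3 bp

[3,4,5,5,6,6,7,7,7,8,8,8,8,9,9,9,9,9,10,10,11,13,14,17,17,19,21]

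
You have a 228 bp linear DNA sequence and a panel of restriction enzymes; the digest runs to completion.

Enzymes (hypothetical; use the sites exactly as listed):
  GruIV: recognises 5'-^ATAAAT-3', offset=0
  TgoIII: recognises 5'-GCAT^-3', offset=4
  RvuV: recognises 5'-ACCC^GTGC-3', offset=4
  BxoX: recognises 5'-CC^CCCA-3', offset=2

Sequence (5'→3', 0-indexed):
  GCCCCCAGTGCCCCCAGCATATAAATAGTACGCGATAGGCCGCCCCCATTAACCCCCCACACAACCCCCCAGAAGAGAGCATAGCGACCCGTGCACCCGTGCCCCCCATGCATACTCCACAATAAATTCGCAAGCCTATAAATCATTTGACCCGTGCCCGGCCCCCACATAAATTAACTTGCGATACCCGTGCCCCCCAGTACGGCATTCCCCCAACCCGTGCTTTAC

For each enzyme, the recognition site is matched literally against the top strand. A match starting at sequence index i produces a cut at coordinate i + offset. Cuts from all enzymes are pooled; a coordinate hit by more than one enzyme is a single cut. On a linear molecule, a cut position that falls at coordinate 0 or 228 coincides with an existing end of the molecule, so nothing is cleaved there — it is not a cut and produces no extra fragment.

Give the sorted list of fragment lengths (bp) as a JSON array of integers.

[3,3,5,6,6,8,8,8,8,8,9,9,9,10,11,12,13,15,16,16,21,24]

Site scan:
  GruIV (ATAAAT, off=0): starts [20, 121, 137, 168] → cuts [20, 121, 137, 168]
  TgoIII (GCAT, off=4): starts [16, 78, 109, 204] → cuts [20, 82, 113, 208]
  RvuV (ACCCGTGC, off=4): starts [86, 94, 149, 185, 215] → cuts [90, 98, 153, 189, 219]
  BxoX (CCCCCA, off=2): starts [1, 10, 42, 53, 65, 102, 161, 193, 209] → cuts [3, 12, 44, 55, 67, 104, 163, 195, 211]

All cut coordinates (distinct, sorted): [3, 12, 20, 44, 55, 67, 82, 90, 98, 104, 113, 121, 137, 153, 163, 168, 189, 195, 208, 211, 219]

Fragments:
  [0,3): 3 bp
  [3,12): 9 bp
  [12,20): 8 bp
  [20,44): 24 bp
  [44,55): 11 bp
  [55,67): 12 bp
  [67,82): 15 bp
  [82,90): 8 bp
  [90,98): 8 bp
  [98,104): 6 bp
  [104,113): 9 bp
  [113,121): 8 bp
  [121,137): 16 bp
  [137,153): 16 bp
  [153,163): 10 bp
  [163,168): 5 bp
  [168,189): 21 bp
  [189,195): 6 bp
  [195,208): 13 bp
  [208,211): 3 bp
  [211,219): 8 bp
  [219,228): 9 bp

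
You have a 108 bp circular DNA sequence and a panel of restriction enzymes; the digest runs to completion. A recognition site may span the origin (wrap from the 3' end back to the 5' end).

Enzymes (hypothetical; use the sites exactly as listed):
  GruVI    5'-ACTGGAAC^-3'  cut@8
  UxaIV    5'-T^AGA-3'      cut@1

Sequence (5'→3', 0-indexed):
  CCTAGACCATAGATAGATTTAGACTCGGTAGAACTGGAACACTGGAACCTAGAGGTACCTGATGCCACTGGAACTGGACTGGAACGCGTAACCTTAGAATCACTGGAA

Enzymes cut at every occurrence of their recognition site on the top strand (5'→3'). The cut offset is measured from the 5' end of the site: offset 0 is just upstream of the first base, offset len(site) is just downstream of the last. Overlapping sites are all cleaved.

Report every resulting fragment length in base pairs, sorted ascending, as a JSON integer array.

[2,2,4,6,7,8,9,10,11,11,14,24]

Scan for sites:
  GruVI (ACTGGAAC, off=8): starts [32, 40, 66, 77, 101] → cuts [1, 40, 48, 74, 85]
  UxaIV (TAGA, off=1): starts [2, 9, 13, 19, 28, 49, 94] → cuts [3, 10, 14, 20, 29, 50, 95]

Pooled cuts: [1, 3, 10, 14, 20, 29, 40, 48, 50, 74, 85, 95]

Fragments:
  1→3: 2 bp
  3→10: 7 bp
  10→14: 4 bp
  14→20: 6 bp
  20→29: 9 bp
  29→40: 11 bp
  40→48: 8 bp
  48→50: 2 bp
  50→74: 24 bp
  74→85: 11 bp
  85→95: 10 bp
  95→1 (wrap): 108-95+1 = 14 bp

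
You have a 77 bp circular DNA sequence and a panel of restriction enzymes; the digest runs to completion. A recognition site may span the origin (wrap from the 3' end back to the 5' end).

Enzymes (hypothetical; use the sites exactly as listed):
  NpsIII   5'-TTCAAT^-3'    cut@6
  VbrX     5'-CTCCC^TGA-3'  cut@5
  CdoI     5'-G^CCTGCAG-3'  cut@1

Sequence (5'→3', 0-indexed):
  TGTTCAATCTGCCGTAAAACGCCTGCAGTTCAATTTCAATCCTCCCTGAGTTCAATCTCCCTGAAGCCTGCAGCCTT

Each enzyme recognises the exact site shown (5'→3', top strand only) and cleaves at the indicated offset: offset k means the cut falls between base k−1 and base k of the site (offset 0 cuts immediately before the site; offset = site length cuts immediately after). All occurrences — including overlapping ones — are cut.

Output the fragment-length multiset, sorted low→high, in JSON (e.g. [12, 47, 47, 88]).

[5,5,6,6,10,13,13,19]

Site scan:
  NpsIII (TTCAAT, off=6): starts [2, 28, 34, 50] → cuts [8, 34, 40, 56]
  VbrX (CTCCCTGA, off=5): starts [41, 56] → cuts [46, 61]
  CdoI (GCCTGCAG, off=1): starts [20, 65] → cuts [21, 66]

All cut coordinates (distinct, sorted): [8, 21, 34, 40, 46, 56, 61, 66]

Fragment lengths:
  8→21: 13 bp
  21→34: 13 bp
  34→40: 6 bp
  40→46: 6 bp
  46→56: 10 bp
  56→61: 5 bp
  61→66: 5 bp
  66→8 (wrap): 77-66+8 = 19 bp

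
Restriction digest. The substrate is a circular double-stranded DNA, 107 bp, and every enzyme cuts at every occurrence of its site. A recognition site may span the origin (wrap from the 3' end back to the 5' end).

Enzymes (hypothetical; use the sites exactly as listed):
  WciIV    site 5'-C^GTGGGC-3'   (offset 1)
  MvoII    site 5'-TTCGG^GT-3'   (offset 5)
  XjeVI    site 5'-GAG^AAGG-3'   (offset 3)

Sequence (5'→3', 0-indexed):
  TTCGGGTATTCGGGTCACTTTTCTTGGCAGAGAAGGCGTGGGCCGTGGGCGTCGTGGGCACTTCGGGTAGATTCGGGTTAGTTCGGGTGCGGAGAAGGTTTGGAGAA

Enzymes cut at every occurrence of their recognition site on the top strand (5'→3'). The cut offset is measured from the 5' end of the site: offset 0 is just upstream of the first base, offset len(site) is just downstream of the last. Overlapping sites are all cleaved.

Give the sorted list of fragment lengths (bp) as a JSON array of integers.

[5,7,8,8,9,10,10,13,18,19]

Per-enzyme occurrences:
  WciIV CGTGGGC/1: at [36, 43, 52] ⇒ [37, 44, 53]
  MvoII TTCGGGT/5: at [0, 8, 61, 71, 81] ⇒ [5, 13, 66, 76, 86]
  XjeVI GAGAAGG/3: at [29, 91] ⇒ [32, 94]

Pooled cuts: [5, 13, 32, 37, 44, 53, 66, 76, 86, 94]

Fragments:
  5→13: 8 bp
  13→32: 19 bp
  32→37: 5 bp
  37→44: 7 bp
  44→53: 9 bp
  53→66: 13 bp
  66→76: 10 bp
  76→86: 10 bp
  86→94: 8 bp
  94→5 (wrap): 107-94+5 = 18 bp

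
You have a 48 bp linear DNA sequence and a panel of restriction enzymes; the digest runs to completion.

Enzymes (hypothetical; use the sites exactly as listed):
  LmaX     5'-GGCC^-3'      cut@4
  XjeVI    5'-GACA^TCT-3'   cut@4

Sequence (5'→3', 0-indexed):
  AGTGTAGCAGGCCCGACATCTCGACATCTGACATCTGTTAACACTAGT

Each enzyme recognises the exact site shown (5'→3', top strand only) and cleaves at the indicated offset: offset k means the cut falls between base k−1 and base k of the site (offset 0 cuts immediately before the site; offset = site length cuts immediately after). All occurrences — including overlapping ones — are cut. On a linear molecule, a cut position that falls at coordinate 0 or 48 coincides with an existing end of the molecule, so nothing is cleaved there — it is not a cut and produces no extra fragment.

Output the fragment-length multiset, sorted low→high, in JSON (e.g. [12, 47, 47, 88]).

[5,7,8,13,15]

Site scan:
  LmaX GGCC/4: at [9] ⇒ [13]
  XjeVI GACATCT/4: at [14, 22, 29] ⇒ [18, 26, 33]

Pooled cuts: [13, 18, 26, 33]

Fragment lengths:
  [0,13): 13 bp
  [13,18): 5 bp
  [18,26): 8 bp
  [26,33): 7 bp
  [33,48): 15 bp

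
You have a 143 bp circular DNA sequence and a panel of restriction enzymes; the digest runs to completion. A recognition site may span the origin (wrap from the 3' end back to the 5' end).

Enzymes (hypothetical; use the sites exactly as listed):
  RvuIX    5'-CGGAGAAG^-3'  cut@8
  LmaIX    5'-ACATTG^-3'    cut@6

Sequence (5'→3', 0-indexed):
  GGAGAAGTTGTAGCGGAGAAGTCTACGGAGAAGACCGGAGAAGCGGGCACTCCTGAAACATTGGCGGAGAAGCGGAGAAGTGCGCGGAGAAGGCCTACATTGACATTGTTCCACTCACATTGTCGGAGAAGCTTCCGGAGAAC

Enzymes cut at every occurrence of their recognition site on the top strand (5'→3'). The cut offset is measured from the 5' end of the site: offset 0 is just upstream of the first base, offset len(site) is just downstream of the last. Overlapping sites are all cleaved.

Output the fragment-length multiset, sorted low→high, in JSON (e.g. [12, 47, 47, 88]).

[6,8,9,9,10,10,12,12,14,14,19,20]

Per-enzyme occurrences:
  RvuIX (CGGAGAAG, off=8): starts [13, 25, 35, 64, 72, 84, 123, 142] → cuts [7, 21, 33, 43, 72, 80, 92, 131]
  LmaIX (ACATTG, off=6): starts [57, 96, 102, 116] → cuts [63, 102, 108, 122]

All cut coordinates (distinct, sorted): [7, 21, 33, 43, 63, 72, 80, 92, 102, 108, 122, 131]

Fragment lengths:
  7→21: 14 bp
  21→33: 12 bp
  33→43: 10 bp
  43→63: 20 bp
  63→72: 9 bp
  72→80: 8 bp
  80→92: 12 bp
  92→102: 10 bp
  102→108: 6 bp
  108→122: 14 bp
  122→131: 9 bp
  131→7 (wrap): 143-131+7 = 19 bp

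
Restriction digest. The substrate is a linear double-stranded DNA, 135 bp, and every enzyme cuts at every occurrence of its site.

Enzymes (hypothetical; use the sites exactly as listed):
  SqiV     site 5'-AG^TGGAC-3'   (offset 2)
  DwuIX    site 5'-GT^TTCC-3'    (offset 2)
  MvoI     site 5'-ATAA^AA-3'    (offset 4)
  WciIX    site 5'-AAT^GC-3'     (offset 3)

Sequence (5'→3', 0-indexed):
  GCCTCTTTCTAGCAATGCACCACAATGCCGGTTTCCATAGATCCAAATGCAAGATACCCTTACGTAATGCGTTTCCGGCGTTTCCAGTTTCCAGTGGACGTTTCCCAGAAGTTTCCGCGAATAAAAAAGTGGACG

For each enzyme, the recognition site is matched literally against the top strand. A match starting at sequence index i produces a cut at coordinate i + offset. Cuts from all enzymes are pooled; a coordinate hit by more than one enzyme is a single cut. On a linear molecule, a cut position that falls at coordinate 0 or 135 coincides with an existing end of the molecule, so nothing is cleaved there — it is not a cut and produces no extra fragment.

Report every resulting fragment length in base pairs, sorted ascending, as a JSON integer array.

[4,5,6,6,6,7,7,9,10,11,12,16,16,20]

Site scan:
  SqiV AGTGGAC/2: at [92, 127] ⇒ [94, 129]
  DwuIX GTTTCC/2: at [30, 70, 79, 86, 99, 110] ⇒ [32, 72, 81, 88, 101, 112]
  MvoI ATAAAA/4: at [120] ⇒ [124]
  WciIX AATGC/3: at [13, 23, 45, 65] ⇒ [16, 26, 48, 68]

Pooled cuts: [16, 26, 32, 48, 68, 72, 81, 88, 94, 101, 112, 124, 129]

Fragment lengths:
  [0,16): 16 bp
  [16,26): 10 bp
  [26,32): 6 bp
  [32,48): 16 bp
  [48,68): 20 bp
  [68,72): 4 bp
  [72,81): 9 bp
  [81,88): 7 bp
  [88,94): 6 bp
  [94,101): 7 bp
  [101,112): 11 bp
  [112,124): 12 bp
  [124,129): 5 bp
  [129,135): 6 bp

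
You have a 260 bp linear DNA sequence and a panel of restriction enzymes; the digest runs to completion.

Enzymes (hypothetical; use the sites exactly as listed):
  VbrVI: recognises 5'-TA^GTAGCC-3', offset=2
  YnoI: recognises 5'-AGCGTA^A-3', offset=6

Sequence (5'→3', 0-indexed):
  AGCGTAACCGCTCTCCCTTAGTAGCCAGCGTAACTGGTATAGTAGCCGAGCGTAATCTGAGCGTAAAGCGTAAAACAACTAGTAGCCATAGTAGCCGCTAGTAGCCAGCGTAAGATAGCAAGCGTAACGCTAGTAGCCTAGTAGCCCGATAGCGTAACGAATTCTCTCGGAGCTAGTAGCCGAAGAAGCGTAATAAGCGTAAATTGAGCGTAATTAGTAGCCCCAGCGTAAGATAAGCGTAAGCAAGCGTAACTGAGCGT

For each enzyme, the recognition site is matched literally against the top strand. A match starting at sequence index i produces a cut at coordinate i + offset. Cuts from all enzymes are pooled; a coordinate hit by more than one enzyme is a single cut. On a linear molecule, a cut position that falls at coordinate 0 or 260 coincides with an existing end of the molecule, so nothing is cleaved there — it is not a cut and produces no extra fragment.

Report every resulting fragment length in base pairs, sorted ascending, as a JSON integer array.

[4,6,6,7,8,9,9,9,9,9,10,10,11,11,11,12,12,13,14,14,14,16,17,19]

Site scan:
  VbrVI TAGTAGCC/2: at [18, 39, 79, 88, 98, 130, 138, 173, 214] ⇒ [20, 41, 81, 90, 100, 132, 140, 175, 216]
  YnoI AGCGTAA/6: at [0, 26, 48, 59, 66, 106, 120, 150, 186, 195, 206, 224, 235, 245] ⇒ [6, 32, 54, 65, 72, 112, 126, 156, 192, 201, 212, 230, 241, 251]

All cut coordinates (distinct, sorted): [6, 20, 32, 41, 54, 65, 72, 81, 90, 100, 112, 126, 132, 140, 156, 175, 192, 201, 212, 216, 230, 241, 251]

Fragment lengths:
  [0,6): 6 bp
  [6,20): 14 bp
  [20,32): 12 bp
  [32,41): 9 bp
  [41,54): 13 bp
  [54,65): 11 bp
  [65,72): 7 bp
  [72,81): 9 bp
  [81,90): 9 bp
  [90,100): 10 bp
  [100,112): 12 bp
  [112,126): 14 bp
  [126,132): 6 bp
  [132,140): 8 bp
  [140,156): 16 bp
  [156,175): 19 bp
  [175,192): 17 bp
  [192,201): 9 bp
  [201,212): 11 bp
  [212,216): 4 bp
  [216,230): 14 bp
  [230,241): 11 bp
  [241,251): 10 bp
  [251,260): 9 bp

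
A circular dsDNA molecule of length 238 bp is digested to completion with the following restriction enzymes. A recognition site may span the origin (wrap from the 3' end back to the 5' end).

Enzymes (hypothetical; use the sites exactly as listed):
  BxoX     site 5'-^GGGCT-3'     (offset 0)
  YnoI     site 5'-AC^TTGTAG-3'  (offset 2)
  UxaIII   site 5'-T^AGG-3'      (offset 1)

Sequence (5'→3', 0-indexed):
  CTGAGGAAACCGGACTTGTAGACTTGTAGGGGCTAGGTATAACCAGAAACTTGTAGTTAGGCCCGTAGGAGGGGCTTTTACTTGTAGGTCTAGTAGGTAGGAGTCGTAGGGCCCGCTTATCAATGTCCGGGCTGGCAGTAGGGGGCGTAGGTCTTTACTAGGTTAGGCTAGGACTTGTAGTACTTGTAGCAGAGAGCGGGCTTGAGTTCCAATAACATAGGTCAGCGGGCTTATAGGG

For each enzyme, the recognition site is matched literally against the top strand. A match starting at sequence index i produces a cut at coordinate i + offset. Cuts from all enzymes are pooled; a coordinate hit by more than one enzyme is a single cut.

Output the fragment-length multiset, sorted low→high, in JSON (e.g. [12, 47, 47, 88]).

[1,2,4,4,4,5,5,5,5,5,8,8,8,8,8,9,9,9,9,10,11,11,14,16,18,21,21]

Site scan:
  BxoX GGGCT/0: at [29, 71, 128, 197, 226, 235] ⇒ [29, 71, 128, 197, 226, 235]
  YnoI ACTTGTAG/2: at [13, 21, 48, 79, 172, 181] ⇒ [15, 23, 50, 81, 174, 183]
  UxaIII TAGG/1: at [26, 33, 57, 65, 84, 93, 97, 106, 138, 147, 158, 163, 168, 217, 233] ⇒ [27, 34, 58, 66, 85, 94, 98, 107, 139, 148, 159, 164, 169, 218, 234]

Pooled cuts: [15, 23, 27, 29, 34, 50, 58, 66, 71, 81, 85, 94, 98, 107, 128, 139, 148, 159, 164, 169, 174, 183, 197, 218, 226, 234, 235]

Fragment lengths:
  15→23: 8 bp
  23→27: 4 bp
  27→29: 2 bp
  29→34: 5 bp
  34→50: 16 bp
  50→58: 8 bp
  58→66: 8 bp
  66→71: 5 bp
  71→81: 10 bp
  81→85: 4 bp
  85→94: 9 bp
  94→98: 4 bp
  98→107: 9 bp
  107→128: 21 bp
  128→139: 11 bp
  139→148: 9 bp
  148→159: 11 bp
  159→164: 5 bp
  164→169: 5 bp
  169→174: 5 bp
  174→183: 9 bp
  183→197: 14 bp
  197→218: 21 bp
  218→226: 8 bp
  226→234: 8 bp
  234→235: 1 bp
  235→15 (wrap): 238-235+15 = 18 bp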